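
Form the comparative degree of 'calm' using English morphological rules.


Apply comparative formation (add -er): 'calm' -> 'calmer'.

calmer


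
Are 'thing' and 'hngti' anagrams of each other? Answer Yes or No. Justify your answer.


Sorted letters of 'thing': 'ghint'
Sorted letters of 'hngti': 'ghint'
They match.

Yes


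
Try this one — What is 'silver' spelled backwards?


Reverse 'silver' character by character: 'revlis'.

revlis


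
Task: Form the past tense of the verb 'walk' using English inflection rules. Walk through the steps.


Apply rule: Add -ed. 'walk' becomes 'walked'.

walked


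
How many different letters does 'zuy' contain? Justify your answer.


Unique letters in 'zuy': {u, y, z} = 3 distinct letters.

3


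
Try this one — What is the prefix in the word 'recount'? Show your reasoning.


The word 'recount' = 're' (prefix) + 'count' (root). The prefix is 're'.

re


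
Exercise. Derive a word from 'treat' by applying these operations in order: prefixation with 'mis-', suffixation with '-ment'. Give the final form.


Step 1: Add prefix 'mis-' to 'treat' = 'mistreat'
Step 2: Add suffix '-ment' to 'mistreat' = 'mistreatment'

mistreatment


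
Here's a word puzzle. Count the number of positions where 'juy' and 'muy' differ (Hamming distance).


Alignment:
Position 1: 'j' vs 'm' = DIFFER
Position 2: 'u' vs 'u' = match
Position 3: 'y' vs 'y' = match
Total differences: 1

1


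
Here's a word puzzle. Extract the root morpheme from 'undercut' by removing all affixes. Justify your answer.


Remove prefix 'under' from 'undercut' to get root 'cut'.

cut


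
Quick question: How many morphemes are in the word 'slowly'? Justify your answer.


Decomposition: slow (root) + -ly (suffix) = 2 morpheme(s)

2 morphemes


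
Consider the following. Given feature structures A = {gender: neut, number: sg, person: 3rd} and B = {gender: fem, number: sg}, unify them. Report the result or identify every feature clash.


Compare features:
gender: A=neut vs B=fem -> CLASH
number: A=sg vs B=sg -> unified: sg
person: A=3rd vs B=_ -> unified: 3rd
Clash detected on feature 'gender' (neut vs fem); unification fails.

CLASH on 'gender' (neut vs fem)


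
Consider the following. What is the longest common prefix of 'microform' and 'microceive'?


Compare from the start: 5 characters match: 'micro'. Mismatch at position 6: 'f' vs 'c'.

micro


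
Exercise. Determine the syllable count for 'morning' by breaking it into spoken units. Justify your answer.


Break 'morning' into syllables: morn-ing -> morn | ing = 2 syllables

2 syllables


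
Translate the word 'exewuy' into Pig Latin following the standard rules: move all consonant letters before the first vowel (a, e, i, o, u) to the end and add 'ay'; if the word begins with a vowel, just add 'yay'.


'exewuy' starts with a vowel, so add 'yay': 'exewuyyay'.

exewuyyay


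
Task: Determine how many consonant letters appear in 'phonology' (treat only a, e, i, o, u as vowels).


Consonants in 'phonology': p, h, n, l, g, y = 6 consonants.

6


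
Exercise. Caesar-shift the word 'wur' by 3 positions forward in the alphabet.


Shift each letter by 3: w -> z, u -> x, r -> u. Result: 'zxu'.

zxu


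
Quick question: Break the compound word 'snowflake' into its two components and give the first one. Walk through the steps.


Split 'snowflake' into 'snow' + 'flake'. The first part is 'snow'.

snow


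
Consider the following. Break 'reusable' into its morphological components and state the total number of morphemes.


Step 1: Identify prefix: 're' (meaning: again)
Step 2: Identify root: 'use'
Step 3: Identify suffix(es): 'able'
Decomposition: re- (prefix: again) + use (root) + -able (suffix: capable of)
Total morphemes: 3

3 morphemes (re- (prefix: again) + use (root) + -able (suffix: capable of))


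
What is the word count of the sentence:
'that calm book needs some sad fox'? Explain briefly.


Split into words: that | calm | book | needs | some | sad | fox = 7 words.

7


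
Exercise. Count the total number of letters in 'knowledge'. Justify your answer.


Spell out 'knowledge' and number each letter: k(1), n(2), o(3), w(4), l(5), e(6), d(7), g(8), e(9). Total: 9 letters.

9


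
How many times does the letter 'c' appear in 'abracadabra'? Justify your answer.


Letter 'c' in 'abracadabra': found at position(s) 5 = 1 occurrence(s).

1


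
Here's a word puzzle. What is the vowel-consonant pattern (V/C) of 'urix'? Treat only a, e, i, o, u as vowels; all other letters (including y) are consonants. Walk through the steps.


Letter mapping: u = V, r = C, i = V, x = C.

VCVC


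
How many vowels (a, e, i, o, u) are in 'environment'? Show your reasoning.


Vowels in 'environment': e, i, o, e = 4 vowels.

4


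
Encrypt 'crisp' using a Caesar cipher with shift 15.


Shift each letter by 15: c -> r, r -> g, i -> x, s -> h, p -> e. Result: 'rgxhe'.

rgxhe


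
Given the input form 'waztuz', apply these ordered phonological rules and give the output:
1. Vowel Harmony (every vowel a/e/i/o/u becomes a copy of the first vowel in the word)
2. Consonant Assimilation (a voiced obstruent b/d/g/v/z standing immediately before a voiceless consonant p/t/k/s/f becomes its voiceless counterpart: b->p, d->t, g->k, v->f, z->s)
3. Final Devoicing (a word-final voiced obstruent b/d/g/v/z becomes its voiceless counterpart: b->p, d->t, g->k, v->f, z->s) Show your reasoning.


Starting form: 'waztuz'
Rule 1: Vowel Harmony: all vowels become 'a' (matching first vowel). 'waztuz' -> 'waztaz'
Rule 2: Consonant Assimilation: voiced obstruent before voiceless consonant becomes voiceless ('zt' -> 'st'). 'waztaz' -> 'wastaz'
Rule 3: Final Devoicing: word-final voiced obstruent 'z' becomes voiceless 's'. 'wastaz' -> 'wastas'
Final form: 'wastas'

wastas


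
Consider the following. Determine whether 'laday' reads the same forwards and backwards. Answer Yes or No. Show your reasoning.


Forward: 'laday'
Reversed: 'yadal'
They differ.

No


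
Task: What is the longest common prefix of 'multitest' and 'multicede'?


Compare from the start: 5 characters match: 'multi'. Mismatch at position 6: 't' vs 'c'.

multi


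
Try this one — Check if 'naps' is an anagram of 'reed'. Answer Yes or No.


Sorted letters of 'naps': 'anps'
Sorted letters of 'reed': 'deer'
They do not match.

No


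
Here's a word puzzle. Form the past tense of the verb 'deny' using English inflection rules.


Apply rule: Change -y to -ied. 'deny' becomes 'denied'.

denied


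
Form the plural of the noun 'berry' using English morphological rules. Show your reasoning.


Apply rule: Change -y to -ies (consonant + y). 'berry' becomes 'berries'.

berries


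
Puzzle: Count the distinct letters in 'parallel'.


Unique letters in 'parallel': {a, e, l, p, r} = 5 distinct letters.

5


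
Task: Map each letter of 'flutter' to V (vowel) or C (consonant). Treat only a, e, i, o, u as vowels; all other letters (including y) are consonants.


Letter mapping: f = C, l = C, u = V, t = C, t = C, e = V, r = C.

CCVCCVC


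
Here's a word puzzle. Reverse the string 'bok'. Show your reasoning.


Reverse 'bok' character by character: 'kob'.

kob


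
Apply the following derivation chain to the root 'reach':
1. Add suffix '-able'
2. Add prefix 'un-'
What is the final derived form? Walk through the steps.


Step 1: Add suffix '-able' to 'reach' = 'reachable'
Step 2: Add prefix 'un-' to 'reachable' = 'unreachable'

unreachable


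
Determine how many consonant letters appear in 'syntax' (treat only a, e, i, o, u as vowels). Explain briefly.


Consonants in 'syntax': s, y, n, t, x = 5 consonants.

5


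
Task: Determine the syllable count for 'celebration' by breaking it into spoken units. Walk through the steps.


Break 'celebration' into syllables: cel-e-bra-tion -> cel | e | bra | tion = 4 syllables

4 syllables


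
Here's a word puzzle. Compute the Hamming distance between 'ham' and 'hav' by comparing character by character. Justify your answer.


Alignment:
Position 1: 'h' vs 'h' = match
Position 2: 'a' vs 'a' = match
Position 3: 'm' vs 'v' = DIFFER
Total differences: 1

1


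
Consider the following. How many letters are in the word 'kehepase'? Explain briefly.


Spell out 'kehepase' and number each letter: k(1), e(2), h(3), e(4), p(5), a(6), s(7), e(8). Total: 8 letters.

8


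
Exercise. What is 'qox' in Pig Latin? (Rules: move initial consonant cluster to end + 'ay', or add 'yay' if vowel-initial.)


'qox': move consonant cluster 'q' to end and add 'ay': 'oxqay'.

oxqay


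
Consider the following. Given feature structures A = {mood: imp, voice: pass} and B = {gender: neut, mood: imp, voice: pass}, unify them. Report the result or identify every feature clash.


Compare features:
gender: A=_ vs B=neut -> unified: neut
mood: A=imp vs B=imp -> unified: imp
voice: A=pass vs B=pass -> unified: pass
No clashes found.

Unified: {gender: neut, mood: imp, voice: pass}


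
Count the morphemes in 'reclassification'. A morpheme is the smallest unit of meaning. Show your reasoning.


Decomposition: re- (prefix) + class (root) + -ify (suffix) + -ation (suffix) = 4 morpheme(s)

4 morphemes


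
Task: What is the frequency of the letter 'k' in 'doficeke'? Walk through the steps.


Letter 'k' in 'doficeke': found at position(s) 7 = 1 occurrence(s).

1


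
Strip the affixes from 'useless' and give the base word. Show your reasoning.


Remove suffix '-less' from 'useless' to get root 'use'.

use


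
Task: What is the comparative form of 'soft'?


Apply comparative formation (add -er): 'soft' -> 'softer'.

softer


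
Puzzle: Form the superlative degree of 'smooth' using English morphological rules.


Apply superlative formation (add -est): 'smooth' -> 'smoothest'.

smoothest


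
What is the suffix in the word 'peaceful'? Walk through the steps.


The word 'peaceful' = 'peace' (root) + '-ful' (suffix). The suffix is '-ful'.

ful


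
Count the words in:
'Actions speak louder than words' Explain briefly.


Split into words: Actions | speak | louder | than | words = 5 words.

5


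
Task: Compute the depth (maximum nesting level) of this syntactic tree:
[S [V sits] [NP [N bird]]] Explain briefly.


Count bracket nesting levels:
'[' at pos 0: depth = 1
'[' at pos 3: depth = 2
'[' at pos 12: depth = 2
'[' at pos 16: depth = 3
Maximum depth reached: 3

3


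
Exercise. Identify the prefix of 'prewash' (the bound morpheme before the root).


The word 'prewash' = 'pre' (prefix) + 'wash' (root). The prefix is 'pre'.

pre


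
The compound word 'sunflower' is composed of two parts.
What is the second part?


Split 'sunflower' into 'sun' + 'flower'. The second part is 'flower'.

flower


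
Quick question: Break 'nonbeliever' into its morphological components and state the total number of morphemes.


Step 1: Identify prefix: 'non' (meaning: not)
Step 2: Identify root: 'believe'
Step 3: Identify suffix(es): 'er'
Decomposition: non- (prefix: not) + believe (root) + -er (suffix: one who)
Total morphemes: 3

3 morphemes (non- (prefix: not) + believe (root) + -er (suffix: one who))


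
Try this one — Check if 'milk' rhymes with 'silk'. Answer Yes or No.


Rime (stressed vowel + following sounds) of 'milk': -ilk = /ɪlk/
Rime of 'silk': -ilk = /ɪlk/
/ɪlk/ and /ɪlk/ are the same ending sound, so the words rhyme.

Yes


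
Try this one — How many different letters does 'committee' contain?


Unique letters in 'committee': {c, e, i, m, o, t} = 6 distinct letters.

6


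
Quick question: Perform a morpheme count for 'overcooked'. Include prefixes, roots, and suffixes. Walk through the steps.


Decomposition: over- (prefix) + cook (root) + -ed (suffix) = 3 morpheme(s)

3 morphemes


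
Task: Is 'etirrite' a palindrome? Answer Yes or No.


Forward: 'etirrite'
Reversed: 'etirrite'
They are identical.

Yes


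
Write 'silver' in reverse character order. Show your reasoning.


Reverse 'silver' character by character: 'revlis'.

revlis


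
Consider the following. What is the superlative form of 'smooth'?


Apply superlative formation (add -est): 'smooth' -> 'smoothest'.

smoothest


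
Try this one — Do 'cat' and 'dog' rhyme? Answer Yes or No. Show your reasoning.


Rime (stressed vowel + following sounds) of 'cat': -at = /æt/
Rime of 'dog': -og = /ɒg/
/æt/ and /ɒg/ are different ending sounds, so the words do not rhyme.

No


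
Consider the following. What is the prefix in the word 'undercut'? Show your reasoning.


The word 'undercut' = 'under' (prefix) + 'cut' (root). The prefix is 'under'.

under


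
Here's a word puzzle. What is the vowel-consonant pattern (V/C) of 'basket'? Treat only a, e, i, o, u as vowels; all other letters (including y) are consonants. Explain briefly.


Letter mapping: b = C, a = V, s = C, k = C, e = V, t = C.

CVCCVC


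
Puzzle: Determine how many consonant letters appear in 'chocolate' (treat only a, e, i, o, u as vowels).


Consonants in 'chocolate': c, h, c, l, t = 5 consonants.

5


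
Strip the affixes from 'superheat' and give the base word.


Remove prefix 'super' from 'superheat' to get root 'heat'.

heat


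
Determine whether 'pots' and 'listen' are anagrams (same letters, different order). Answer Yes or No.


Sorted letters of 'pots': 'opst'
Sorted letters of 'listen': 'eilnst'
They do not match.

No


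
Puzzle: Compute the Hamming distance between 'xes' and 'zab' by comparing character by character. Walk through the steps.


Alignment:
Position 1: 'x' vs 'z' = DIFFER
Position 2: 'e' vs 'a' = DIFFER
Position 3: 's' vs 'b' = DIFFER
Total differences: 3

3


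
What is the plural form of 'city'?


Apply rule: Change -y to -ies (consonant + y). 'city' becomes 'cities'.

cities


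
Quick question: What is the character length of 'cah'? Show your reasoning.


Spell out 'cah' and number each letter: c(1), a(2), h(3). Total: 3 letters.

3


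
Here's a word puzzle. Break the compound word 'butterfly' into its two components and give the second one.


Split 'butterfly' into 'butter' + 'fly'. The second part is 'fly'.

fly


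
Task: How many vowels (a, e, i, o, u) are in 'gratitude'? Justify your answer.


Vowels in 'gratitude': a, i, u, e = 4 vowels.

4


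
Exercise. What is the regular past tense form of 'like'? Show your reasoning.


Apply rule: Add -d (word ends in -e). 'like' becomes 'liked'.

liked


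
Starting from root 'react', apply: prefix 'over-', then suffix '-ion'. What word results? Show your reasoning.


Step 1: Add prefix 'over-' to 'react' = 'overreact'
Step 2: Add suffix '-ion' to 'overreact' = 'overreaction'

overreaction


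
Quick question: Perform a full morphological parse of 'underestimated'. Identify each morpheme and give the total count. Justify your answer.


Step 1: Identify prefix: 'under' (meaning: beneath/insufficient)
Step 2: Identify root: 'estimate'
Step 3: Identify suffix(es): 'ed'
Decomposition: under- (prefix: beneath/insufficient) + estimate (root) + -ed (suffix: past)
Total morphemes: 3

3 morphemes (under- (prefix: beneath/insufficient) + estimate (root) + -ed (suffix: past))


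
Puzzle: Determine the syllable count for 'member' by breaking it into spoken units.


Break 'member' into syllables: mem-ber -> mem | ber = 2 syllables

2 syllables


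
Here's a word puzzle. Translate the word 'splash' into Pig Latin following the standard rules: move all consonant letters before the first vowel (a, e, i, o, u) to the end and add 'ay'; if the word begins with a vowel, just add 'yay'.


'splash': move consonant cluster 'spl' to end and add 'ay': 'ashsplay'.

ashsplay


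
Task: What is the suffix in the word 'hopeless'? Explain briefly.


The word 'hopeless' = 'hope' (root) + '-less' (suffix). The suffix is '-less'.

less


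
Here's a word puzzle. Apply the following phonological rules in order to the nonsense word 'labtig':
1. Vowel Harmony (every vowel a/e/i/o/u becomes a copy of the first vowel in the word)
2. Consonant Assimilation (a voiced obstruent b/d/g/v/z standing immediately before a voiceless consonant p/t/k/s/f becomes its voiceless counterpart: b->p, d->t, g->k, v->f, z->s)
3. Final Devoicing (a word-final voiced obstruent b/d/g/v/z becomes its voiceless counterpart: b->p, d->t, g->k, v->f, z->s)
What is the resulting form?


Starting form: 'labtig'
Rule 1: Vowel Harmony: all vowels become 'a' (matching first vowel). 'labtig' -> 'labtag'
Rule 2: Consonant Assimilation: voiced obstruent before voiceless consonant becomes voiceless ('bt' -> 'pt'). 'labtag' -> 'laptag'
Rule 3: Final Devoicing: word-final voiced obstruent 'g' becomes voiceless 'k'. 'laptag' -> 'laptak'
Final form: 'laptak'

laptak


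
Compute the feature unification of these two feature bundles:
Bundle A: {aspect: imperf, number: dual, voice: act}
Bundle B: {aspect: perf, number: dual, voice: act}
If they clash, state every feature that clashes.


Compare features:
aspect: A=imperf vs B=perf -> CLASH
number: A=dual vs B=dual -> unified: dual
voice: A=act vs B=act -> unified: act
Clash detected on feature 'aspect' (imperf vs perf); unification fails.

CLASH on 'aspect' (imperf vs perf)


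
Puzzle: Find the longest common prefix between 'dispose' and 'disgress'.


Compare from the start: 3 characters match: 'dis'. Mismatch at position 4: 'p' vs 'g'.

dis


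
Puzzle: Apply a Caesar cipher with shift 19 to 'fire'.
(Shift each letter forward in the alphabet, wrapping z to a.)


Shift each letter by 19: f -> y, i -> b, r -> k, e -> x. Result: 'ybkx'.

ybkx


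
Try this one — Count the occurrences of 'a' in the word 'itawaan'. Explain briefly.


Letter 'a' in 'itawaan': found at position(s) 3, 5, 6 = 3 occurrence(s).

3


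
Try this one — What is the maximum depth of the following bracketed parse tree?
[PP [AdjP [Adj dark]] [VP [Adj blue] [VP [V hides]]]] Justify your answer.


Count bracket nesting levels:
'[' at pos 0: depth = 1
'[' at pos 4: depth = 2
'[' at pos 10: depth = 3
'[' at pos 22: depth = 2
'[' at pos 26: depth = 3
'[' at pos 37: depth = 3
'[' at pos 41: depth = 4
Maximum depth reached: 4

4


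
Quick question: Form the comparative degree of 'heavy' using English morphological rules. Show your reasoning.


Apply comparative formation (consonant + y: change y to i, add -er): 'heavy' -> 'heavier'.

heavier


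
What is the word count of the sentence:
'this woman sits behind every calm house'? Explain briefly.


Split into words: this | woman | sits | behind | every | calm | house = 7 words.

7


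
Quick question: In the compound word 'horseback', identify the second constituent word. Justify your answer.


Split 'horseback' into 'horse' + 'back'. The second part is 'back'.

back


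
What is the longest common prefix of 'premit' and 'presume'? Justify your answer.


Compare from the start: 3 characters match: 'pre'. Mismatch at position 4: 'm' vs 's'.

pre


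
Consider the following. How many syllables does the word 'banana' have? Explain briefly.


Break 'banana' into syllables: ba-na-na -> ba | na | na = 3 syllables

3 syllables


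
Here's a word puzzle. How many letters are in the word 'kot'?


Spell out 'kot' and number each letter: k(1), o(2), t(3). Total: 3 letters.

3


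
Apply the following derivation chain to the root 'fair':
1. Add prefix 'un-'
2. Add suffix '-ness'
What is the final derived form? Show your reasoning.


Step 1: Add prefix 'un-' to 'fair' = 'unfair'
Step 2: Add suffix '-ness' to 'unfair' = 'unfairness'

unfairness


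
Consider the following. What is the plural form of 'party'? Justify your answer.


Apply rule: Change -y to -ies (consonant + y). 'party' becomes 'parties'.

parties


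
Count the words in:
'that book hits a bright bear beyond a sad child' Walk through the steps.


Split into words: that | book | hits | a | bright | bear | beyond | a | sad | child = 10 words.

10


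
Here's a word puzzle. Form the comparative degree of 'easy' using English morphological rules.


Apply comparative formation (consonant + y: change y to i, add -er): 'easy' -> 'easier'.

easier


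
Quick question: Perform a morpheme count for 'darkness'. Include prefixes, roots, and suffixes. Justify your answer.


Decomposition: dark (root) + -ness (suffix) = 2 morpheme(s)

2 morphemes


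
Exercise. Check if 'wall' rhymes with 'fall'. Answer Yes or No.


Rime (stressed vowel + following sounds) of 'wall': -all = /ɔːl/
Rime of 'fall': -all = /ɔːl/
/ɔːl/ and /ɔːl/ are the same ending sound, so the words rhyme.

Yes


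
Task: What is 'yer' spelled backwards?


Reverse 'yer' character by character: 'rey'.

rey


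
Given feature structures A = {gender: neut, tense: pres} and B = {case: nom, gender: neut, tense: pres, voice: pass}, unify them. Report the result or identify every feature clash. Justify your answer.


Compare features:
case: A=_ vs B=nom -> unified: nom
gender: A=neut vs B=neut -> unified: neut
tense: A=pres vs B=pres -> unified: pres
voice: A=_ vs B=pass -> unified: pass
No clashes found.

Unified: {case: nom, gender: neut, tense: pres, voice: pass}


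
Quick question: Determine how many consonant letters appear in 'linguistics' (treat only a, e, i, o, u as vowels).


Consonants in 'linguistics': l, n, g, s, t, c, s = 7 consonants.

7


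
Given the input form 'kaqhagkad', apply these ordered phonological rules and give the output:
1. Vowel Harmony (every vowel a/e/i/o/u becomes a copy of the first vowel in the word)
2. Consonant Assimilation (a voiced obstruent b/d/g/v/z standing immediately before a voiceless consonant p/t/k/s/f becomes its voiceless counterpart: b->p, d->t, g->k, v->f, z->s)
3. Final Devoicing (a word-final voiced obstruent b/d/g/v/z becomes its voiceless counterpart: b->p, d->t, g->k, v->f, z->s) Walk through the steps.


Starting form: 'kaqhagkad'
Rule 1: Vowel Harmony: all vowels already match. No change.
Rule 2: Consonant Assimilation: voiced obstruent before voiceless consonant becomes voiceless ('gk' -> 'kk'). 'kaqhagkad' -> 'kaqhakkad'
Rule 3: Final Devoicing: word-final voiced obstruent 'd' becomes voiceless 't'. 'kaqhakkad' -> 'kaqhakkat'
Final form: 'kaqhakkat'

kaqhakkat


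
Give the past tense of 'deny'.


Apply rule: Change -y to -ied. 'deny' becomes 'denied'.

denied


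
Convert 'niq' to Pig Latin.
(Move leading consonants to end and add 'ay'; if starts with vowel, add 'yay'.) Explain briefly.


'niq': move consonant cluster 'n' to end and add 'ay': 'iqnay'.

iqnay


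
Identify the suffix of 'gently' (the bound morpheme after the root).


The word 'gently' = 'gentle' (root) + '-ly' (suffix). The suffix is '-ly'.

ly


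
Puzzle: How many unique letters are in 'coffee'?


Unique letters in 'coffee': {c, e, f, o} = 4 distinct letters.

4


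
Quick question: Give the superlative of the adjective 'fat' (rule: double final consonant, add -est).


Apply superlative formation (double final consonant, add -est): 'fat' -> 'fattest'.

fattest


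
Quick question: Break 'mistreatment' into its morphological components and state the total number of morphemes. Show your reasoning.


Step 1: Identify prefix: 'mis' (meaning: wrongly)
Step 2: Identify root: 'treat'
Step 3: Identify suffix(es): 'ment'
Decomposition: mis- (prefix: wrongly) + treat (root) + -ment (suffix: action/result)
Total morphemes: 3

3 morphemes (mis- (prefix: wrongly) + treat (root) + -ment (suffix: action/result))


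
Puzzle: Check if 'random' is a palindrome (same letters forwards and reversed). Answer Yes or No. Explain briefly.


Forward: 'random'
Reversed: 'modnar'
They differ.

No


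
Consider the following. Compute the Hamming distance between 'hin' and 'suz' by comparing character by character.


Alignment:
Position 1: 'h' vs 's' = DIFFER
Position 2: 'i' vs 'u' = DIFFER
Position 3: 'n' vs 'z' = DIFFER
Total differences: 3

3


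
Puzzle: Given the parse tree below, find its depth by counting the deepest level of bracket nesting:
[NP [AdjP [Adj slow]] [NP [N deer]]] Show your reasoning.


Count bracket nesting levels:
'[' at pos 0: depth = 1
'[' at pos 4: depth = 2
'[' at pos 10: depth = 3
'[' at pos 22: depth = 2
'[' at pos 26: depth = 3
Maximum depth reached: 3

3


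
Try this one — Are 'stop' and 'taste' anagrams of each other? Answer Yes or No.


Sorted letters of 'stop': 'opst'
Sorted letters of 'taste': 'aestt'
They do not match.

No


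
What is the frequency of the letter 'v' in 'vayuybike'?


Letter 'v' in 'vayuybike': found at position(s) 1 = 1 occurrence(s).

1


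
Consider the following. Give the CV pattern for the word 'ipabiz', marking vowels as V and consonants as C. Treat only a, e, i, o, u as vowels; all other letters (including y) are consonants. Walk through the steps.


Letter mapping: i = V, p = C, a = V, b = C, i = V, z = C.

VCVCVC


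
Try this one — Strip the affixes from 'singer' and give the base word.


Remove suffix '-er' from 'singer' to get root 'sing'.

sing


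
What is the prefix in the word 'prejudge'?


The word 'prejudge' = 'pre' (prefix) + 'judge' (root). The prefix is 'pre'.

pre


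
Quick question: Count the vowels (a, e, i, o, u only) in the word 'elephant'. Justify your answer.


Vowels in 'elephant': e, e, a = 3 vowels.

3


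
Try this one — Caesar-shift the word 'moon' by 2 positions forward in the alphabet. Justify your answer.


Shift each letter by 2: m -> o, o -> q, o -> q, n -> p. Result: 'oqqp'.

oqqp


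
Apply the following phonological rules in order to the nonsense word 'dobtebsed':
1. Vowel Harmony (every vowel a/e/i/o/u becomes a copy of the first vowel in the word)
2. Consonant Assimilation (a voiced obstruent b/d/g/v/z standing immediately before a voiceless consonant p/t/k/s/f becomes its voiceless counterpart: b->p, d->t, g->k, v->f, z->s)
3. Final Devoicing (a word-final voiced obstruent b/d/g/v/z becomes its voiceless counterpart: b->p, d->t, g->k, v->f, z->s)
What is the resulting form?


Starting form: 'dobtebsed'
Rule 1: Vowel Harmony: all vowels become 'o' (matching first vowel). 'dobtebsed' -> 'dobtobsod'
Rule 2: Consonant Assimilation: voiced obstruent before voiceless consonant becomes voiceless ('bt' -> 'pt', 'bs' -> 'ps'). 'dobtobsod' -> 'doptopsod'
Rule 3: Final Devoicing: word-final voiced obstruent 'd' becomes voiceless 't'. 'doptopsod' -> 'doptopsot'
Final form: 'doptopsot'

doptopsot


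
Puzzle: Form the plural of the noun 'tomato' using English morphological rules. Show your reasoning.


Apply rule: Add -es (consonant + o). 'tomato' becomes 'tomatoes'.

tomatoes


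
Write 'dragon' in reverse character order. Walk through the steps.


Reverse 'dragon' character by character: 'nogard'.

nogard


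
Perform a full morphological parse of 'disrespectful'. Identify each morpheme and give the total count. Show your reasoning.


Step 1: Identify prefix: 'dis' (meaning: not/apart)
Step 2: Identify root: 'respect'
Step 3: Identify suffix(es): 'ful'
Decomposition: dis- (prefix: not/apart) + respect (root) + -ful (suffix: full of)
Total morphemes: 3

3 morphemes (dis- (prefix: not/apart) + respect (root) + -ful (suffix: full of))


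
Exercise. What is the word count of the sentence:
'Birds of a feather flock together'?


Split into words: Birds | of | a | feather | flock | together = 6 words.

6


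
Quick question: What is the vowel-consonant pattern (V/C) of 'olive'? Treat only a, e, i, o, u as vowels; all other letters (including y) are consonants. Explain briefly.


Letter mapping: o = V, l = C, i = V, v = C, e = V.

VCVCV


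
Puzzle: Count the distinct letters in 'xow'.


Unique letters in 'xow': {o, w, x} = 3 distinct letters.

3


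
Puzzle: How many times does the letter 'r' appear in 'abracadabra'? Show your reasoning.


Letter 'r' in 'abracadabra': found at position(s) 3, 10 = 2 occurrence(s).

2


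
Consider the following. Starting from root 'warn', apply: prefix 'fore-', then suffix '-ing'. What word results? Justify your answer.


Step 1: Add prefix 'fore-' to 'warn' = 'forewarn'
Step 2: Add suffix '-ing' to 'forewarn' = 'forewarning'

forewarning


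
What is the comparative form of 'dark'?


Apply comparative formation (add -er): 'dark' -> 'darker'.

darker


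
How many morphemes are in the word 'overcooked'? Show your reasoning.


Decomposition: over- (prefix) + cook (root) + -ed (suffix) = 3 morpheme(s)

3 morphemes


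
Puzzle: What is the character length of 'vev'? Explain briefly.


Spell out 'vev' and number each letter: v(1), e(2), v(3). Total: 3 letters.

3


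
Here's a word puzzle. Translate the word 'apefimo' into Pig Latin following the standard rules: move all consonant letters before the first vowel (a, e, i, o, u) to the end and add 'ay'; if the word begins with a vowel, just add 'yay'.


'apefimo' starts with a vowel, so add 'yay': 'apefimoyay'.

apefimoyay


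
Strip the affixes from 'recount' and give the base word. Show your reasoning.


Remove prefix 're' from 'recount' to get root 'count'.

count


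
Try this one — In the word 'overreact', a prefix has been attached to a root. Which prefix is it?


The word 'overreact' = 'over' (prefix) + 'react' (root). The prefix is 'over'.

over


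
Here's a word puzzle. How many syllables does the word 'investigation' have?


Break 'investigation' into syllables: in-ves-ti-ga-tion -> in | ves | ti | ga | tion = 5 syllables

5 syllables


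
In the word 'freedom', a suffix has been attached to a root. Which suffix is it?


The word 'freedom' = 'free' (root) + '-dom' (suffix). The suffix is '-dom'.

dom


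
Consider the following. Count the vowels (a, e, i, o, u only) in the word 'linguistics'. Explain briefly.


Vowels in 'linguistics': i, u, i, i = 4 vowels.

4


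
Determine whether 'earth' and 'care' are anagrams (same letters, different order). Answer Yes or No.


Sorted letters of 'earth': 'aehrt'
Sorted letters of 'care': 'acer'
They do not match.

No


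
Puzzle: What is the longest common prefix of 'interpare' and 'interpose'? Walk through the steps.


Compare from the start: 6 characters match: 'interp'. Mismatch at position 7: 'a' vs 'o'.

interp


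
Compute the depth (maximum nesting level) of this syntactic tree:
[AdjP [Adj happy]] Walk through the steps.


Count bracket nesting levels:
'[' at pos 0: depth = 1
'[' at pos 6: depth = 2
Maximum depth reached: 2

2


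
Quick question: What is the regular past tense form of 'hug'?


Apply rule: Double final consonant and add -ed. 'hug' becomes 'hugged'.

hugged


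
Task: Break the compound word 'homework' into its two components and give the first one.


Split 'homework' into 'home' + 'work'. The first part is 'home'.

home


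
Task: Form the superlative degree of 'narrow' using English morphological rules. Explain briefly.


Apply superlative formation (add -est): 'narrow' -> 'narrowest'.

narrowest


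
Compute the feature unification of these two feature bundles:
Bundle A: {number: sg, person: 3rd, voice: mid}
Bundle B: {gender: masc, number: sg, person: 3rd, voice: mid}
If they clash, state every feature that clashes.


Compare features:
gender: A=_ vs B=masc -> unified: masc
number: A=sg vs B=sg -> unified: sg
person: A=3rd vs B=3rd -> unified: 3rd
voice: A=mid vs B=mid -> unified: mid
No clashes found.

Unified: {gender: masc, number: sg, person: 3rd, voice: mid}


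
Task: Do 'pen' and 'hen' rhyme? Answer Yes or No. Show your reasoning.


Rime (stressed vowel + following sounds) of 'pen': -en = /ɛn/
Rime of 'hen': -en = /ɛn/
/ɛn/ and /ɛn/ are the same ending sound, so the words rhyme.

Yes


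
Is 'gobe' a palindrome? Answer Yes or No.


Forward: 'gobe'
Reversed: 'ebog'
They differ.

No


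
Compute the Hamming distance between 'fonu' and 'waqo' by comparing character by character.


Alignment:
Position 1: 'f' vs 'w' = DIFFER
Position 2: 'o' vs 'a' = DIFFER
Position 3: 'n' vs 'q' = DIFFER
Position 4: 'u' vs 'o' = DIFFER
Total differences: 4

4


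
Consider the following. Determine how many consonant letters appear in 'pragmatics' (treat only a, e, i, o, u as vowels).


Consonants in 'pragmatics': p, r, g, m, t, c, s = 7 consonants.

7


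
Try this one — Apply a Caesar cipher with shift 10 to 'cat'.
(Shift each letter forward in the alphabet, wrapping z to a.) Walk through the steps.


Shift each letter by 10: c -> m, a -> k, t -> d. Result: 'mkd'.

mkd


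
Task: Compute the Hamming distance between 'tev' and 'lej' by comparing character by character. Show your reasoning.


Alignment:
Position 1: 't' vs 'l' = DIFFER
Position 2: 'e' vs 'e' = match
Position 3: 'v' vs 'j' = DIFFER
Total differences: 2

2


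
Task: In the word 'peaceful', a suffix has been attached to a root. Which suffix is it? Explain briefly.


The word 'peaceful' = 'peace' (root) + '-ful' (suffix). The suffix is '-ful'.

ful


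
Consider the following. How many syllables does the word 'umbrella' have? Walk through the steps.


Break 'umbrella' into syllables: um-brel-la -> um | brel | la = 3 syllables

3 syllables


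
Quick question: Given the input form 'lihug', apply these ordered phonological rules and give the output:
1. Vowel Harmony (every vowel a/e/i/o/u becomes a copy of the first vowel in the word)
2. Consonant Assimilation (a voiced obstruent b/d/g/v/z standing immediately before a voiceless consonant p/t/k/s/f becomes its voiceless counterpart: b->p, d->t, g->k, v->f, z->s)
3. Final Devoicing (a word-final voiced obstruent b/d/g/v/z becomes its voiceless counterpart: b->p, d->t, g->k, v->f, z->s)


Starting form: 'lihug'
Rule 1: Vowel Harmony: all vowels become 'i' (matching first vowel). 'lihug' -> 'lihig'
Rule 2: Consonant Assimilation: no voiced obstruent (b/d/g/v/z) stands immediately before a voiceless consonant (p/t/k/s/f). No change.
Rule 3: Final Devoicing: word-final voiced obstruent 'g' becomes voiceless 'k'. 'lihig' -> 'lihik'
Final form: 'lihik'

lihik


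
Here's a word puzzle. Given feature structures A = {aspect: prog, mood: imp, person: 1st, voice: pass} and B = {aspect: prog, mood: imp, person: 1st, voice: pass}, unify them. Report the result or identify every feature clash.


Compare features:
aspect: A=prog vs B=prog -> unified: prog
mood: A=imp vs B=imp -> unified: imp
person: A=1st vs B=1st -> unified: 1st
voice: A=pass vs B=pass -> unified: pass
No clashes found.

Unified: {aspect: prog, mood: imp, person: 1st, voice: pass}


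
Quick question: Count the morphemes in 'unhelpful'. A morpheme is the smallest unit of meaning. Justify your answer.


Decomposition: un- (prefix) + help (root) + -ful (suffix) = 3 morpheme(s)

3 morphemes


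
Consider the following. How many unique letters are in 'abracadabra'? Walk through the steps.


Unique letters in 'abracadabra': {a, b, c, d, r} = 5 distinct letters.

5


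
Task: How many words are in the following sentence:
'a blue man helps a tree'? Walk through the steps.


Split into words: a | blue | man | helps | a | tree = 6 words.

6


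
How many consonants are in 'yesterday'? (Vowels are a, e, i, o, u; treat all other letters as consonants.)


Consonants in 'yesterday': y, s, t, r, d, y = 6 consonants.

6


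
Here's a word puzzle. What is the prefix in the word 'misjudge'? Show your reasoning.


The word 'misjudge' = 'mis' (prefix) + 'judge' (root). The prefix is 'mis'.

mis


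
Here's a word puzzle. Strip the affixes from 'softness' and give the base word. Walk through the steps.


Remove suffix '-ness' from 'softness' to get root 'soft'.

soft


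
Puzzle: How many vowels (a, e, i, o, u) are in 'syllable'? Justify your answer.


Vowels in 'syllable': a, e = 2 vowels.

2


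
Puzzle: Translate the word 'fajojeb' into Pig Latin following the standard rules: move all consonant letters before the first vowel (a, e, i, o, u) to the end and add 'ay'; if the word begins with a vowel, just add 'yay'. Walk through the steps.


'fajojeb': move consonant cluster 'f' to end and add 'ay': 'ajojebfay'.

ajojebfay


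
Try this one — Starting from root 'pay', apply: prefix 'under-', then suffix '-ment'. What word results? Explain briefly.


Step 1: Add prefix 'under-' to 'pay' = 'underpay'
Step 2: Add suffix '-ment' to 'underpay' = 'underpayment'

underpayment


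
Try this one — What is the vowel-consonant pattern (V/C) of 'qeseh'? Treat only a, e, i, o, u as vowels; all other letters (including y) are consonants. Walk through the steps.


Letter mapping: q = C, e = V, s = C, e = V, h = C.

CVCVC


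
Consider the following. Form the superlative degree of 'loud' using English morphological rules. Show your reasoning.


Apply superlative formation (add -est): 'loud' -> 'loudest'.

loudest


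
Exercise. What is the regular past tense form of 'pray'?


Apply rule: Add -ed. 'pray' becomes 'prayed'.

prayed


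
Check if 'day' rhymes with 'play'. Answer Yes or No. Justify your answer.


Rime (stressed vowel + following sounds) of 'day': -ay = /eɪ/
Rime of 'play': -ay = /eɪ/
/eɪ/ and /eɪ/ are the same ending sound, so the words rhyme.

Yes


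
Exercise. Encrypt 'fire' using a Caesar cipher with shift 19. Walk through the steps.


Shift each letter by 19: f -> y, i -> b, r -> k, e -> x. Result: 'ybkx'.

ybkx


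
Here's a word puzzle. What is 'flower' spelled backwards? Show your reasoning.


Reverse 'flower' character by character: 'rewolf'.

rewolf


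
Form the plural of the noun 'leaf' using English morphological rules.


Apply rule: Change -f to -ves. 'leaf' becomes 'leaves'.

leaves


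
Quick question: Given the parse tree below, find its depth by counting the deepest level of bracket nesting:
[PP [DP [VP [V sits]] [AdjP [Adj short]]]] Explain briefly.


Count bracket nesting levels:
'[' at pos 0: depth = 1
'[' at pos 4: depth = 2
'[' at pos 8: depth = 3
'[' at pos 12: depth = 4
'[' at pos 22: depth = 3
'[' at pos 28: depth = 4
Maximum depth reached: 4

4


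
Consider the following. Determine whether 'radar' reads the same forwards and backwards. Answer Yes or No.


Forward: 'radar'
Reversed: 'radar'
They are identical.

Yes


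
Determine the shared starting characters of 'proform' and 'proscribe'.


Compare from the start: 3 characters match: 'pro'. Mismatch at position 4: 'f' vs 's'.

pro


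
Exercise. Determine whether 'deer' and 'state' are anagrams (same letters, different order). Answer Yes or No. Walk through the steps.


Sorted letters of 'deer': 'deer'
Sorted letters of 'state': 'aestt'
They do not match.

No


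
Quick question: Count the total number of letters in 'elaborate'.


Spell out 'elaborate' and number each letter: e(1), l(2), a(3), b(4), o(5), r(6), a(7), t(8), e(9). Total: 9 letters.

9


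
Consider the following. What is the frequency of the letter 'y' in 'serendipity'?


Letter 'y' in 'serendipity': found at position(s) 11 = 1 occurrence(s).

1


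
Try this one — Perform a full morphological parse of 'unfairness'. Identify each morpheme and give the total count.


Step 1: Identify prefix: 'un' (meaning: not/reverse)
Step 2: Identify root: 'fair'
Step 3: Identify suffix(es): 'ness'
Decomposition: un- (prefix: not/reverse) + fair (root) + -ness (suffix: state of)
Total morphemes: 3

3 morphemes (un- (prefix: not/reverse) + fair (root) + -ness (suffix: state of))
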